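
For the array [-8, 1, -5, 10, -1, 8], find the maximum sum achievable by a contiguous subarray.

Using Kadane's algorithm on [-8, 1, -5, 10, -1, 8]:

Scanning through the array:
Position 1 (value 1): max_ending_here = 1, max_so_far = 1
Position 2 (value -5): max_ending_here = -4, max_so_far = 1
Position 3 (value 10): max_ending_here = 10, max_so_far = 10
Position 4 (value -1): max_ending_here = 9, max_so_far = 10
Position 5 (value 8): max_ending_here = 17, max_so_far = 17

Maximum subarray: [10, -1, 8]
Maximum sum: 17

The maximum subarray is [10, -1, 8] with sum 17. This subarray runs from index 3 to index 5.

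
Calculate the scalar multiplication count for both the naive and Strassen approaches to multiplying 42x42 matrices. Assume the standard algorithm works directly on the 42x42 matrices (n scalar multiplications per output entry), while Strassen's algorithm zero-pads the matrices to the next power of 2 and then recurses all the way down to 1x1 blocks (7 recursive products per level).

Matrix multiplication for 42x42 matrices:

Strassen's algorithm requires power-of-2 dimensions. Pad 42x42 to 64x64 (next power of 2).

Standard algorithm: 42^3 = 74088 multiplications
Strassen's algorithm: 7^(log2(64)) = 7^6 = 117649 multiplications
Difference: 74088 - 117649 = -43561 (Strassen uses MORE here due to padding overhead — for small or just-over-power-of-2 n, padding can outweigh the per-level savings)

Standard: 74088 multiplications (42^3). Strassen: 117649 multiplications (7^6, after padding to 64x64). Strassen reduces 8 recursive multiplications to 7 at each level.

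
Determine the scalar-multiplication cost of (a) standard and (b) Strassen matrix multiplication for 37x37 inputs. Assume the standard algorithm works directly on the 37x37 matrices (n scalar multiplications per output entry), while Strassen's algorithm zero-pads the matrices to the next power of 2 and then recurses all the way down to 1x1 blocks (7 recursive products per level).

Matrix multiplication for 37x37 matrices:

Strassen's algorithm requires power-of-2 dimensions. Pad 37x37 to 64x64 (next power of 2).

Standard algorithm: 37^3 = 50653 multiplications
Strassen's algorithm: 7^(log2(64)) = 7^6 = 117649 multiplications
Difference: 50653 - 117649 = -66996 (Strassen uses MORE here due to padding overhead — for small or just-over-power-of-2 n, padding can outweigh the per-level savings)

Standard: 50653 multiplications (37^3). Strassen: 117649 multiplications (7^6, after padding to 64x64). Strassen reduces 8 recursive multiplications to 7 at each level.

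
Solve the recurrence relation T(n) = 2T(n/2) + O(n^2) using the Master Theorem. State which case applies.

Master Theorem for T(n) = 2T(n/2) + O(n^2):

a = 2, b = 2, c = 2
log_b(a) = log_2(2) = 1.0000

Case 3: c = 2 > log_2(2) = 1.0000
T(n) = O(n^2) = O(n^2)

For T(n) = 2T(n/2) + O(n^2): log_2(2) = 1.0000. This is Case 3 of the Master Theorem (c > log_b(a), work dominated by root), giving O(n^2).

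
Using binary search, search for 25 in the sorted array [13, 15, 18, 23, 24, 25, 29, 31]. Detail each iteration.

Binary search for 25 in [13, 15, 18, 23, 24, 25, 29, 31]:

lo=0, hi=7, mid=3, arr[mid]=23 -> 23 < 25, search right half
lo=4, hi=7, mid=5, arr[mid]=25 -> Found target at index 5!

Binary search finds 25 at index 5 after 2 comparisons. The search repeatedly halves the search space by comparing with the middle element.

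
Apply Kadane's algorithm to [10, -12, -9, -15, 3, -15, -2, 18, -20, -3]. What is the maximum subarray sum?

Using Kadane's algorithm on [10, -12, -9, -15, 3, -15, -2, 18, -20, -3]:

Scanning through the array:
Position 1 (value -12): max_ending_here = -2, max_so_far = 10
Position 2 (value -9): max_ending_here = -9, max_so_far = 10
Position 3 (value -15): max_ending_here = -15, max_so_far = 10
Position 4 (value 3): max_ending_here = 3, max_so_far = 10
Position 5 (value -15): max_ending_here = -12, max_so_far = 10
Position 6 (value -2): max_ending_here = -2, max_so_far = 10
Position 7 (value 18): max_ending_here = 18, max_so_far = 18
Position 8 (value -20): max_ending_here = -2, max_so_far = 18
Position 9 (value -3): max_ending_here = -3, max_so_far = 18

Maximum subarray: [18]
Maximum sum: 18

The maximum subarray is [18] with sum 18. This subarray runs from index 7 to index 7.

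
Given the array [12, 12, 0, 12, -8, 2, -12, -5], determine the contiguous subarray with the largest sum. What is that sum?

Using Kadane's algorithm on [12, 12, 0, 12, -8, 2, -12, -5]:

Scanning through the array:
Position 1 (value 12): max_ending_here = 24, max_so_far = 24
Position 2 (value 0): max_ending_here = 24, max_so_far = 24
Position 3 (value 12): max_ending_here = 36, max_so_far = 36
Position 4 (value -8): max_ending_here = 28, max_so_far = 36
Position 5 (value 2): max_ending_here = 30, max_so_far = 36
Position 6 (value -12): max_ending_here = 18, max_so_far = 36
Position 7 (value -5): max_ending_here = 13, max_so_far = 36

Maximum subarray: [12, 12, 0, 12]
Maximum sum: 36

The maximum subarray is [12, 12, 0, 12] with sum 36. This subarray runs from index 0 to index 3.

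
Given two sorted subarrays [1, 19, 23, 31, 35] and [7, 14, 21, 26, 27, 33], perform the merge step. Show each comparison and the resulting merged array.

Merging process:

Compare 1 vs 7: take 1 from left. Merged: [1]
Compare 19 vs 7: take 7 from right. Merged: [1, 7]
Compare 19 vs 14: take 14 from right. Merged: [1, 7, 14]
Compare 19 vs 21: take 19 from left. Merged: [1, 7, 14, 19]
Compare 23 vs 21: take 21 from right. Merged: [1, 7, 14, 19, 21]
Compare 23 vs 26: take 23 from left. Merged: [1, 7, 14, 19, 21, 23]
Compare 31 vs 26: take 26 from right. Merged: [1, 7, 14, 19, 21, 23, 26]
Compare 31 vs 27: take 27 from right. Merged: [1, 7, 14, 19, 21, 23, 26, 27]
Compare 31 vs 33: take 31 from left. Merged: [1, 7, 14, 19, 21, 23, 26, 27, 31]
Compare 35 vs 33: take 33 from right. Merged: [1, 7, 14, 19, 21, 23, 26, 27, 31, 33]
Append remaining from left: [35]. Merged: [1, 7, 14, 19, 21, 23, 26, 27, 31, 33, 35]

Final merged array: [1, 7, 14, 19, 21, 23, 26, 27, 31, 33, 35]
Total comparisons: 10

The merged array is [1, 7, 14, 19, 21, 23, 26, 27, 31, 33, 35], requiring 10 comparisons. The merge step runs in O(n) time where n is the total number of elements.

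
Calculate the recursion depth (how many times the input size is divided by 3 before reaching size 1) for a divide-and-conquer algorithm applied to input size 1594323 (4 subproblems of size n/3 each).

For divide and conquer with division factor 3:

Problem sizes at each level:
Level 0: 1594323
Level 1: 531441
Level 2: 177147
Level 3: 59049
Level 4: 19683
Level 5: 6561
Level 6: 2187
Level 7: 729
Level 8: 243
Level 9: 81
Level 10: 27
Level 11: 9
Level 12: 3
Level 13: 1

The root is level 0 and the size-1 base case is level 13 (the tree spans levels 0 through 13, i.e. 14 levels counting the root), so the depth is the number of divisions: log_3(1594323) = 13

The recursion tree depth is log_3(1594323) = 13. At each level, the problem size is divided by 3, so it takes 13 divisions to reduce to a base case of size 1. The algorithm makes 4 recursive calls at each level.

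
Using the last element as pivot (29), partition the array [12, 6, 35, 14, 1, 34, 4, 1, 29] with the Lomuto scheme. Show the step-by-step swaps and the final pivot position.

Lomuto partition with pivot = 29:

Initial array: [12, 6, 35, 14, 1, 34, 4, 1, 29]

arr[0]=12 <= 29: swap with position 0, array becomes [12, 6, 35, 14, 1, 34, 4, 1, 29]
arr[1]=6 <= 29: swap with position 1, array becomes [12, 6, 35, 14, 1, 34, 4, 1, 29]
arr[2]=35 > 29: no swap
arr[3]=14 <= 29: swap with position 2, array becomes [12, 6, 14, 35, 1, 34, 4, 1, 29]
arr[4]=1 <= 29: swap with position 3, array becomes [12, 6, 14, 1, 35, 34, 4, 1, 29]
arr[5]=34 > 29: no swap
arr[6]=4 <= 29: swap with position 4, array becomes [12, 6, 14, 1, 4, 34, 35, 1, 29]
arr[7]=1 <= 29: swap with position 5, array becomes [12, 6, 14, 1, 4, 1, 35, 34, 29]

Place pivot at position 6: [12, 6, 14, 1, 4, 1, 29, 34, 35]
Pivot position: 6

After partitioning with pivot 29, the array becomes [12, 6, 14, 1, 4, 1, 29, 34, 35]. The pivot is placed at index 6. All elements to the left of the pivot are <= 29, and all elements to the right are > 29.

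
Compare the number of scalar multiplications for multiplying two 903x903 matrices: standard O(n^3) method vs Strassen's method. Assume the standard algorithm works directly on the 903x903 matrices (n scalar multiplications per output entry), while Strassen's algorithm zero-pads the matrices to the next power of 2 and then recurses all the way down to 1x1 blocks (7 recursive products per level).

Matrix multiplication for 903x903 matrices:

Strassen's algorithm requires power-of-2 dimensions. Pad 903x903 to 1024x1024 (next power of 2).

Standard algorithm: 903^3 = 736314327 multiplications
Strassen's algorithm: 7^(log2(1024)) = 7^10 = 282475249 multiplications
Savings: 736314327 - 282475249 = 453839078 multiplications

Standard: 736314327 multiplications (903^3). Strassen: 282475249 multiplications (7^10, after padding to 1024x1024). Strassen reduces 8 recursive multiplications to 7 at each level.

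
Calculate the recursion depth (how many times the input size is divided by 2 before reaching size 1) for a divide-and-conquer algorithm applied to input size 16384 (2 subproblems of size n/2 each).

For divide and conquer with division factor 2:

Problem sizes at each level:
Level 0: 16384
Level 1: 8192
Level 2: 4096
Level 3: 2048
Level 4: 1024
Level 5: 512
Level 6: 256
Level 7: 128
Level 8: 64
Level 9: 32
Level 10: 16
Level 11: 8
Level 12: 4
Level 13: 2
Level 14: 1

The root is level 0 and the size-1 base case is level 14 (the tree spans levels 0 through 14, i.e. 15 levels counting the root), so the depth is the number of divisions: log_2(16384) = 14

The recursion tree depth is log_2(16384) = 14. At each level, the problem size is divided by 2, so it takes 14 divisions to reduce to a base case of size 1. The algorithm makes 2 recursive calls at each level.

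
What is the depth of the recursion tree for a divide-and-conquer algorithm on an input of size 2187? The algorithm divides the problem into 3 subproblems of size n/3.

For divide and conquer with division factor 3:

Problem sizes at each level:
Level 0: 2187
Level 1: 729
Level 2: 243
Level 3: 81
Level 4: 27
Level 5: 9
Level 6: 3
Level 7: 1

The root is level 0 and the size-1 base case is level 7 (the tree spans levels 0 through 7, i.e. 8 levels counting the root), so the depth is the number of divisions: log_3(2187) = 7

The recursion tree depth is log_3(2187) = 7. At each level, the problem size is divided by 3, so it takes 7 divisions to reduce to a base case of size 1. The algorithm makes 3 recursive calls at each level.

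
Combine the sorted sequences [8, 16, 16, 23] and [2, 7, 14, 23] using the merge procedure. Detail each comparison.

Merging process:

Compare 8 vs 2: take 2 from right. Merged: [2]
Compare 8 vs 7: take 7 from right. Merged: [2, 7]
Compare 8 vs 14: take 8 from left. Merged: [2, 7, 8]
Compare 16 vs 14: take 14 from right. Merged: [2, 7, 8, 14]
Compare 16 vs 23: take 16 from left. Merged: [2, 7, 8, 14, 16]
Compare 16 vs 23: take 16 from left. Merged: [2, 7, 8, 14, 16, 16]
Compare 23 vs 23: take 23 from left. Merged: [2, 7, 8, 14, 16, 16, 23]
Append remaining from right: [23]. Merged: [2, 7, 8, 14, 16, 16, 23, 23]

Final merged array: [2, 7, 8, 14, 16, 16, 23, 23]
Total comparisons: 7

The merged array is [2, 7, 8, 14, 16, 16, 23, 23], requiring 7 comparisons. The merge step runs in O(n) time where n is the total number of elements.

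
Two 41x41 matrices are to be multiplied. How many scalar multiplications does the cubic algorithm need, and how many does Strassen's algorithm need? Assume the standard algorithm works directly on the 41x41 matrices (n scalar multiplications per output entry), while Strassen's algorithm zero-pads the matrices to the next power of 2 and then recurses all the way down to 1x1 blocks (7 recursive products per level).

Matrix multiplication for 41x41 matrices:

Strassen's algorithm requires power-of-2 dimensions. Pad 41x41 to 64x64 (next power of 2).

Standard algorithm: 41^3 = 68921 multiplications
Strassen's algorithm: 7^(log2(64)) = 7^6 = 117649 multiplications
Difference: 68921 - 117649 = -48728 (Strassen uses MORE here due to padding overhead — for small or just-over-power-of-2 n, padding can outweigh the per-level savings)

Standard: 68921 multiplications (41^3). Strassen: 117649 multiplications (7^6, after padding to 64x64). Strassen reduces 8 recursive multiplications to 7 at each level.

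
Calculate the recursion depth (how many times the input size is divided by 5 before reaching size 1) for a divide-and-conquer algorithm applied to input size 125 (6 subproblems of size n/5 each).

For divide and conquer with division factor 5:

Problem sizes at each level:
Level 0: 125
Level 1: 25
Level 2: 5
Level 3: 1

The root is level 0 and the size-1 base case is level 3 (the tree spans levels 0 through 3, i.e. 4 levels counting the root), so the depth is the number of divisions: log_5(125) = 3

The recursion tree depth is log_5(125) = 3. At each level, the problem size is divided by 5, so it takes 3 divisions to reduce to a base case of size 1. The algorithm makes 6 recursive calls at each level.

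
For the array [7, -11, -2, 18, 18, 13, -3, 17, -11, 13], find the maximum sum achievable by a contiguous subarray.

Using Kadane's algorithm on [7, -11, -2, 18, 18, 13, -3, 17, -11, 13]:

Scanning through the array:
Position 1 (value -11): max_ending_here = -4, max_so_far = 7
Position 2 (value -2): max_ending_here = -2, max_so_far = 7
Position 3 (value 18): max_ending_here = 18, max_so_far = 18
Position 4 (value 18): max_ending_here = 36, max_so_far = 36
Position 5 (value 13): max_ending_here = 49, max_so_far = 49
Position 6 (value -3): max_ending_here = 46, max_so_far = 49
Position 7 (value 17): max_ending_here = 63, max_so_far = 63
Position 8 (value -11): max_ending_here = 52, max_so_far = 63
Position 9 (value 13): max_ending_here = 65, max_so_far = 65

Maximum subarray: [18, 18, 13, -3, 17, -11, 13]
Maximum sum: 65

The maximum subarray is [18, 18, 13, -3, 17, -11, 13] with sum 65. This subarray runs from index 3 to index 9.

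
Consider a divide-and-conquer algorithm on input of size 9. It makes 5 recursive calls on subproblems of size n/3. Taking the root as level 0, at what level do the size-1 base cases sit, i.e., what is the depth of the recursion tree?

For divide and conquer with division factor 3:

Problem sizes at each level:
Level 0: 9
Level 1: 3
Level 2: 1

The root is level 0 and the size-1 base case is level 2 (the tree spans levels 0 through 2, i.e. 3 levels counting the root), so the depth is the number of divisions: log_3(9) = 2

The recursion tree depth is log_3(9) = 2. At each level, the problem size is divided by 3, so it takes 2 divisions to reduce to a base case of size 1. The algorithm makes 5 recursive calls at each level.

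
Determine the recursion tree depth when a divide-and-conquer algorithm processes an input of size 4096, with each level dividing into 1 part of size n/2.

For divide and conquer with division factor 2:

Problem sizes at each level:
Level 0: 4096
Level 1: 2048
Level 2: 1024
Level 3: 512
Level 4: 256
Level 5: 128
Level 6: 64
Level 7: 32
Level 8: 16
Level 9: 8
Level 10: 4
Level 11: 2
Level 12: 1

The root is level 0 and the size-1 base case is level 12 (the tree spans levels 0 through 12, i.e. 13 levels counting the root), so the depth is the number of divisions: log_2(4096) = 12

The recursion tree depth is log_2(4096) = 12. At each level, the problem size is divided by 2, so it takes 12 divisions to reduce to a base case of size 1. The algorithm makes 1 recursive call at each level.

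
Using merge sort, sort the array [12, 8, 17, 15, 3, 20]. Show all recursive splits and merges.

Merge sort trace:

Split: [12, 8, 17, 15, 3, 20] -> [12, 8, 17] and [15, 3, 20]
  Split: [12, 8, 17] -> [12] and [8, 17]
    Split: [8, 17] -> [8] and [17]
    Merge: [8] + [17] -> [8, 17]
  Merge: [12] + [8, 17] -> [8, 12, 17]
  Split: [15, 3, 20] -> [15] and [3, 20]
    Split: [3, 20] -> [3] and [20]
    Merge: [3] + [20] -> [3, 20]
  Merge: [15] + [3, 20] -> [3, 15, 20]
Merge: [8, 12, 17] + [3, 15, 20] -> [3, 8, 12, 15, 17, 20]

Final sorted array: [3, 8, 12, 15, 17, 20]

The merge sort proceeds by recursively splitting the array and merging sorted halves.
After all merges, the sorted array is [3, 8, 12, 15, 17, 20].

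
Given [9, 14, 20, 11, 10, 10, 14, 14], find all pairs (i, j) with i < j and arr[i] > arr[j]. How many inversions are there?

Finding inversions in [9, 14, 20, 11, 10, 10, 14, 14]:

(1, 3): arr[1]=14 > arr[3]=11
(1, 4): arr[1]=14 > arr[4]=10
(1, 5): arr[1]=14 > arr[5]=10
(2, 3): arr[2]=20 > arr[3]=11
(2, 4): arr[2]=20 > arr[4]=10
(2, 5): arr[2]=20 > arr[5]=10
(2, 6): arr[2]=20 > arr[6]=14
(2, 7): arr[2]=20 > arr[7]=14
(3, 4): arr[3]=11 > arr[4]=10
(3, 5): arr[3]=11 > arr[5]=10

Total inversions: 10

The array has 10 inversion(s): (1,3), (1,4), (1,5), (2,3), (2,4), (2,5), (2,6), (2,7), (3,4), (3,5). Each pair (i,j) satisfies i < j and arr[i] > arr[j].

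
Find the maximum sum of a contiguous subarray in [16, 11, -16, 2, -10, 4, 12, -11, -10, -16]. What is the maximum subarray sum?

Using Kadane's algorithm on [16, 11, -16, 2, -10, 4, 12, -11, -10, -16]:

Scanning through the array:
Position 1 (value 11): max_ending_here = 27, max_so_far = 27
Position 2 (value -16): max_ending_here = 11, max_so_far = 27
Position 3 (value 2): max_ending_here = 13, max_so_far = 27
Position 4 (value -10): max_ending_here = 3, max_so_far = 27
Position 5 (value 4): max_ending_here = 7, max_so_far = 27
Position 6 (value 12): max_ending_here = 19, max_so_far = 27
Position 7 (value -11): max_ending_here = 8, max_so_far = 27
Position 8 (value -10): max_ending_here = -2, max_so_far = 27
Position 9 (value -16): max_ending_here = -16, max_so_far = 27

Maximum subarray: [16, 11]
Maximum sum: 27

The maximum subarray is [16, 11] with sum 27. This subarray runs from index 0 to index 1.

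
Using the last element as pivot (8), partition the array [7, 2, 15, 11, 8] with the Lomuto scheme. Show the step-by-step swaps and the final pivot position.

Lomuto partition with pivot = 8:

Initial array: [7, 2, 15, 11, 8]

arr[0]=7 <= 8: swap with position 0, array becomes [7, 2, 15, 11, 8]
arr[1]=2 <= 8: swap with position 1, array becomes [7, 2, 15, 11, 8]
arr[2]=15 > 8: no swap
arr[3]=11 > 8: no swap

Place pivot at position 2: [7, 2, 8, 11, 15]
Pivot position: 2

After partitioning with pivot 8, the array becomes [7, 2, 8, 11, 15]. The pivot is placed at index 2. All elements to the left of the pivot are <= 8, and all elements to the right are > 8.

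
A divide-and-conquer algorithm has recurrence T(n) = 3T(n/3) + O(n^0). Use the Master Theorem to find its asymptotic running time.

Master Theorem for T(n) = 3T(n/3) + O(n^0):

a = 3, b = 3, c = 0
log_b(a) = log_3(3) = 1.0000

Case 1: c = 0 < log_3(3) = 1.0000
T(n) = O(n^(log_3 3)) = O(n)

For T(n) = 3T(n/3) + O(n^0): log_3(3) = 1.0000. This is Case 1 of the Master Theorem (c < log_b(a), work dominated by leaves), giving O(n).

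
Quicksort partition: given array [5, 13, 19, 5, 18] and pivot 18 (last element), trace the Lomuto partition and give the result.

Lomuto partition with pivot = 18:

Initial array: [5, 13, 19, 5, 18]

arr[0]=5 <= 18: swap with position 0, array becomes [5, 13, 19, 5, 18]
arr[1]=13 <= 18: swap with position 1, array becomes [5, 13, 19, 5, 18]
arr[2]=19 > 18: no swap
arr[3]=5 <= 18: swap with position 2, array becomes [5, 13, 5, 19, 18]

Place pivot at position 3: [5, 13, 5, 18, 19]
Pivot position: 3

After partitioning with pivot 18, the array becomes [5, 13, 5, 18, 19]. The pivot is placed at index 3. All elements to the left of the pivot are <= 18, and all elements to the right are > 18.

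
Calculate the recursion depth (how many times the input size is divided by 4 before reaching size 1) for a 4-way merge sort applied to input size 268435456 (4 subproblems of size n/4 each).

For divide and conquer with division factor 4:

Problem sizes at each level:
Level 0: 268435456
Level 1: 67108864
Level 2: 16777216
Level 3: 4194304
Level 4: 1048576
Level 5: 262144
Level 6: 65536
Level 7: 16384
Level 8: 4096
Level 9: 1024
Level 10: 256
Level 11: 64
Level 12: 16
Level 13: 4
Level 14: 1

The root is level 0 and the size-1 base case is level 14 (the tree spans levels 0 through 14, i.e. 15 levels counting the root), so the depth is the number of divisions: log_4(268435456) = 14

The recursion tree depth is log_4(268435456) = 14. At each level, the problem size is divided by 4, so it takes 14 divisions to reduce to a base case of size 1. The algorithm makes 4 recursive calls at each level.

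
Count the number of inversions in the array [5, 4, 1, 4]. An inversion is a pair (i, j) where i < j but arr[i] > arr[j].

Finding inversions in [5, 4, 1, 4]:

(0, 1): arr[0]=5 > arr[1]=4
(0, 2): arr[0]=5 > arr[2]=1
(0, 3): arr[0]=5 > arr[3]=4
(1, 2): arr[1]=4 > arr[2]=1

Total inversions: 4

The array has 4 inversion(s): (0,1), (0,2), (0,3), (1,2). Each pair (i,j) satisfies i < j and arr[i] > arr[j].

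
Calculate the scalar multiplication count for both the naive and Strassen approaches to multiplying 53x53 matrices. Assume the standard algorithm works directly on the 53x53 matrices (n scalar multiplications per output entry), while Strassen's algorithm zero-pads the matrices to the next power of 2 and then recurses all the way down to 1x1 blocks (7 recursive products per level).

Matrix multiplication for 53x53 matrices:

Strassen's algorithm requires power-of-2 dimensions. Pad 53x53 to 64x64 (next power of 2).

Standard algorithm: 53^3 = 148877 multiplications
Strassen's algorithm: 7^(log2(64)) = 7^6 = 117649 multiplications
Savings: 148877 - 117649 = 31228 multiplications

Standard: 148877 multiplications (53^3). Strassen: 117649 multiplications (7^6, after padding to 64x64). Strassen reduces 8 recursive multiplications to 7 at each level.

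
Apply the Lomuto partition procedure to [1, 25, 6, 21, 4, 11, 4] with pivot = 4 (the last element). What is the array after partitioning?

Lomuto partition with pivot = 4:

Initial array: [1, 25, 6, 21, 4, 11, 4]

arr[0]=1 <= 4: swap with position 0, array becomes [1, 25, 6, 21, 4, 11, 4]
arr[1]=25 > 4: no swap
arr[2]=6 > 4: no swap
arr[3]=21 > 4: no swap
arr[4]=4 <= 4: swap with position 1, array becomes [1, 4, 6, 21, 25, 11, 4]
arr[5]=11 > 4: no swap

Place pivot at position 2: [1, 4, 4, 21, 25, 11, 6]
Pivot position: 2

After partitioning with pivot 4, the array becomes [1, 4, 4, 21, 25, 11, 6]. The pivot is placed at index 2. All elements to the left of the pivot are <= 4, and all elements to the right are > 4.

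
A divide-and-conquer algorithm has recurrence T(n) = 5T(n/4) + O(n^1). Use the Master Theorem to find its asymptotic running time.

Master Theorem for T(n) = 5T(n/4) + O(n^1):

a = 5, b = 4, c = 1
log_b(a) = log_4(5) = 1.1610

Case 1: c = 1 < log_4(5) = 1.1610
T(n) = O(n^(log_4 5))

For T(n) = 5T(n/4) + O(n^1): log_4(5) = 1.1610. This is Case 1 of the Master Theorem (c < log_b(a), work dominated by leaves), giving O(n^(log_4 5)).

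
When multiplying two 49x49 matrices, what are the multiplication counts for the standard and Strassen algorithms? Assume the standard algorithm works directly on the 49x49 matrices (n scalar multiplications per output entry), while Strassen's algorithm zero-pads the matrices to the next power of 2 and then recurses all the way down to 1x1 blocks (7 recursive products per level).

Matrix multiplication for 49x49 matrices:

Strassen's algorithm requires power-of-2 dimensions. Pad 49x49 to 64x64 (next power of 2).

Standard algorithm: 49^3 = 117649 multiplications
Strassen's algorithm: 7^(log2(64)) = 7^6 = 117649 multiplications
Savings: 117649 - 117649 = 0 multiplications

Standard: 117649 multiplications (49^3). Strassen: 117649 multiplications (7^6, after padding to 64x64). Strassen reduces 8 recursive multiplications to 7 at each level.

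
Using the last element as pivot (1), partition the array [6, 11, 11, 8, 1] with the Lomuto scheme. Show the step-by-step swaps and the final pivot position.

Lomuto partition with pivot = 1:

Initial array: [6, 11, 11, 8, 1]

arr[0]=6 > 1: no swap
arr[1]=11 > 1: no swap
arr[2]=11 > 1: no swap
arr[3]=8 > 1: no swap

Place pivot at position 0: [1, 11, 11, 8, 6]
Pivot position: 0

After partitioning with pivot 1, the array becomes [1, 11, 11, 8, 6]. The pivot is placed at index 0. All elements to the left of the pivot are <= 1, and all elements to the right are > 1.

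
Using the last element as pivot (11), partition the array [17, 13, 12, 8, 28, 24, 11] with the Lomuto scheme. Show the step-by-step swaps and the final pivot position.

Lomuto partition with pivot = 11:

Initial array: [17, 13, 12, 8, 28, 24, 11]

arr[0]=17 > 11: no swap
arr[1]=13 > 11: no swap
arr[2]=12 > 11: no swap
arr[3]=8 <= 11: swap with position 0, array becomes [8, 13, 12, 17, 28, 24, 11]
arr[4]=28 > 11: no swap
arr[5]=24 > 11: no swap

Place pivot at position 1: [8, 11, 12, 17, 28, 24, 13]
Pivot position: 1

After partitioning with pivot 11, the array becomes [8, 11, 12, 17, 28, 24, 13]. The pivot is placed at index 1. All elements to the left of the pivot are <= 11, and all elements to the right are > 11.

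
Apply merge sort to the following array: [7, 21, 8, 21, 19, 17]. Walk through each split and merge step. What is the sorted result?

Merge sort trace:

Split: [7, 21, 8, 21, 19, 17] -> [7, 21, 8] and [21, 19, 17]
  Split: [7, 21, 8] -> [7] and [21, 8]
    Split: [21, 8] -> [21] and [8]
    Merge: [21] + [8] -> [8, 21]
  Merge: [7] + [8, 21] -> [7, 8, 21]
  Split: [21, 19, 17] -> [21] and [19, 17]
    Split: [19, 17] -> [19] and [17]
    Merge: [19] + [17] -> [17, 19]
  Merge: [21] + [17, 19] -> [17, 19, 21]
Merge: [7, 8, 21] + [17, 19, 21] -> [7, 8, 17, 19, 21, 21]

Final sorted array: [7, 8, 17, 19, 21, 21]

The merge sort proceeds by recursively splitting the array and merging sorted halves.
After all merges, the sorted array is [7, 8, 17, 19, 21, 21].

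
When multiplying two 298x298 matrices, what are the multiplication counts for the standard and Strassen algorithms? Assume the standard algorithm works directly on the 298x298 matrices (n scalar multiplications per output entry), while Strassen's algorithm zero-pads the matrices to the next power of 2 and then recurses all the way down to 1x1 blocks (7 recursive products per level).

Matrix multiplication for 298x298 matrices:

Strassen's algorithm requires power-of-2 dimensions. Pad 298x298 to 512x512 (next power of 2).

Standard algorithm: 298^3 = 26463592 multiplications
Strassen's algorithm: 7^(log2(512)) = 7^9 = 40353607 multiplications
Difference: 26463592 - 40353607 = -13890015 (Strassen uses MORE here due to padding overhead — for small or just-over-power-of-2 n, padding can outweigh the per-level savings)

Standard: 26463592 multiplications (298^3). Strassen: 40353607 multiplications (7^9, after padding to 512x512). Strassen reduces 8 recursive multiplications to 7 at each level.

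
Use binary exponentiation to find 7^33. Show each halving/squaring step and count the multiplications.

Computing 7^33 by squaring (build up from 7^1; each line after the first costs one multiplication):

7^1 = 7
7^2 = (7^1)^2 = 7^2 = 49
7^4 = (7^2)^2 = 49^2 = 2401
7^8 = (7^4)^2 = 2401^2 = 5764801
7^16 = (7^8)^2 = 5764801^2 = 33232930569601
7^32 = (7^16)^2 = 33232930569601^2 = 1104427674243920646305299201
7^33 = 7 * 7^32 = 7 * 1104427674243920646305299201 = 7730993719707444524137094407

Result: 7730993719707444524137094407
Multiplications needed: 6 (6 lines after 7^1)

7^33 = 7730993719707444524137094407. Using exponentiation by squaring, this requires 6 multiplications. The key idea: if the exponent is even, square the half-power; if odd, multiply by the base once.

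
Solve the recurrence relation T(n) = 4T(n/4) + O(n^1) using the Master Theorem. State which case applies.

Master Theorem for T(n) = 4T(n/4) + O(n^1):

a = 4, b = 4, c = 1
log_b(a) = log_4(4) = 1.0000

Case 2: c = 1 = log_4(4) = 1.0000
T(n) = O(n^1 log n) = O(n log n)

For T(n) = 4T(n/4) + O(n^1): log_4(4) = 1.0000. This is Case 2 of the Master Theorem (c = log_b(a), equal work at all levels), giving O(n log n).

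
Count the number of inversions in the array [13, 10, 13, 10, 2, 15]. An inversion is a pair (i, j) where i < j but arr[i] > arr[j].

Finding inversions in [13, 10, 13, 10, 2, 15]:

(0, 1): arr[0]=13 > arr[1]=10
(0, 3): arr[0]=13 > arr[3]=10
(0, 4): arr[0]=13 > arr[4]=2
(1, 4): arr[1]=10 > arr[4]=2
(2, 3): arr[2]=13 > arr[3]=10
(2, 4): arr[2]=13 > arr[4]=2
(3, 4): arr[3]=10 > arr[4]=2

Total inversions: 7

The array has 7 inversion(s): (0,1), (0,3), (0,4), (1,4), (2,3), (2,4), (3,4). Each pair (i,j) satisfies i < j and arr[i] > arr[j].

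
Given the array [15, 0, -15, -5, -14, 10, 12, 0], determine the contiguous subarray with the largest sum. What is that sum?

Using Kadane's algorithm on [15, 0, -15, -5, -14, 10, 12, 0]:

Scanning through the array:
Position 1 (value 0): max_ending_here = 15, max_so_far = 15
Position 2 (value -15): max_ending_here = 0, max_so_far = 15
Position 3 (value -5): max_ending_here = -5, max_so_far = 15
Position 4 (value -14): max_ending_here = -14, max_so_far = 15
Position 5 (value 10): max_ending_here = 10, max_so_far = 15
Position 6 (value 12): max_ending_here = 22, max_so_far = 22
Position 7 (value 0): max_ending_here = 22, max_so_far = 22

Maximum subarray: [10, 12]
Maximum sum: 22

The maximum subarray is [10, 12] with sum 22. This subarray runs from index 5 to index 6.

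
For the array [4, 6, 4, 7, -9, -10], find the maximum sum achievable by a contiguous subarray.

Using Kadane's algorithm on [4, 6, 4, 7, -9, -10]:

Scanning through the array:
Position 1 (value 6): max_ending_here = 10, max_so_far = 10
Position 2 (value 4): max_ending_here = 14, max_so_far = 14
Position 3 (value 7): max_ending_here = 21, max_so_far = 21
Position 4 (value -9): max_ending_here = 12, max_so_far = 21
Position 5 (value -10): max_ending_here = 2, max_so_far = 21

Maximum subarray: [4, 6, 4, 7]
Maximum sum: 21

The maximum subarray is [4, 6, 4, 7] with sum 21. This subarray runs from index 0 to index 3.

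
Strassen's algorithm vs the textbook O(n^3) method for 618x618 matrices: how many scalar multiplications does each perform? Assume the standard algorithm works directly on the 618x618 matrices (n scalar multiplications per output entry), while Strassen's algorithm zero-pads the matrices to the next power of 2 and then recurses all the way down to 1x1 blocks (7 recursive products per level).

Matrix multiplication for 618x618 matrices:

Strassen's algorithm requires power-of-2 dimensions. Pad 618x618 to 1024x1024 (next power of 2).

Standard algorithm: 618^3 = 236029032 multiplications
Strassen's algorithm: 7^(log2(1024)) = 7^10 = 282475249 multiplications
Difference: 236029032 - 282475249 = -46446217 (Strassen uses MORE here due to padding overhead — for small or just-over-power-of-2 n, padding can outweigh the per-level savings)

Standard: 236029032 multiplications (618^3). Strassen: 282475249 multiplications (7^10, after padding to 1024x1024). Strassen reduces 8 recursive multiplications to 7 at each level.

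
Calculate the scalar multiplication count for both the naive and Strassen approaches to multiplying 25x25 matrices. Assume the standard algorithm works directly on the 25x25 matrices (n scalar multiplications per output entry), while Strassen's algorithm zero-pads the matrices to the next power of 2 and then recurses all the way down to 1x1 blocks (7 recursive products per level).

Matrix multiplication for 25x25 matrices:

Strassen's algorithm requires power-of-2 dimensions. Pad 25x25 to 32x32 (next power of 2).

Standard algorithm: 25^3 = 15625 multiplications
Strassen's algorithm: 7^(log2(32)) = 7^5 = 16807 multiplications
Difference: 15625 - 16807 = -1182 (Strassen uses MORE here due to padding overhead — for small or just-over-power-of-2 n, padding can outweigh the per-level savings)

Standard: 15625 multiplications (25^3). Strassen: 16807 multiplications (7^5, after padding to 32x32). Strassen reduces 8 recursive multiplications to 7 at each level.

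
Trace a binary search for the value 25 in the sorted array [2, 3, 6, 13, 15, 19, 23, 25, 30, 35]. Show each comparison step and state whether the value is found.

Binary search for 25 in [2, 3, 6, 13, 15, 19, 23, 25, 30, 35]:

lo=0, hi=9, mid=4, arr[mid]=15 -> 15 < 25, search right half
lo=5, hi=9, mid=7, arr[mid]=25 -> Found target at index 7!

Binary search finds 25 at index 7 after 2 comparisons. The search repeatedly halves the search space by comparing with the middle element.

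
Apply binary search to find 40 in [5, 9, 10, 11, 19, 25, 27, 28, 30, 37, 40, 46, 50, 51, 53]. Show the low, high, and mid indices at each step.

Binary search for 40 in [5, 9, 10, 11, 19, 25, 27, 28, 30, 37, 40, 46, 50, 51, 53]:

lo=0, hi=14, mid=7, arr[mid]=28 -> 28 < 40, search right half
lo=8, hi=14, mid=11, arr[mid]=46 -> 46 > 40, search left half
lo=8, hi=10, mid=9, arr[mid]=37 -> 37 < 40, search right half
lo=10, hi=10, mid=10, arr[mid]=40 -> Found target at index 10!

Binary search finds 40 at index 10 after 4 comparisons. The search repeatedly halves the search space by comparing with the middle element.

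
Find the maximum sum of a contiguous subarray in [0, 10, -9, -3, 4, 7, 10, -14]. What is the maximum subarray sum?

Using Kadane's algorithm on [0, 10, -9, -3, 4, 7, 10, -14]:

Scanning through the array:
Position 1 (value 10): max_ending_here = 10, max_so_far = 10
Position 2 (value -9): max_ending_here = 1, max_so_far = 10
Position 3 (value -3): max_ending_here = -2, max_so_far = 10
Position 4 (value 4): max_ending_here = 4, max_so_far = 10
Position 5 (value 7): max_ending_here = 11, max_so_far = 11
Position 6 (value 10): max_ending_here = 21, max_so_far = 21
Position 7 (value -14): max_ending_here = 7, max_so_far = 21

Maximum subarray: [4, 7, 10]
Maximum sum: 21

The maximum subarray is [4, 7, 10] with sum 21. This subarray runs from index 4 to index 6.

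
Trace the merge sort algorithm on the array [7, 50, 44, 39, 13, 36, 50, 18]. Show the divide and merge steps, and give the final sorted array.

Merge sort trace:

Split: [7, 50, 44, 39, 13, 36, 50, 18] -> [7, 50, 44, 39] and [13, 36, 50, 18]
  Split: [7, 50, 44, 39] -> [7, 50] and [44, 39]
    Split: [7, 50] -> [7] and [50]
    Merge: [7] + [50] -> [7, 50]
    Split: [44, 39] -> [44] and [39]
    Merge: [44] + [39] -> [39, 44]
  Merge: [7, 50] + [39, 44] -> [7, 39, 44, 50]
  Split: [13, 36, 50, 18] -> [13, 36] and [50, 18]
    Split: [13, 36] -> [13] and [36]
    Merge: [13] + [36] -> [13, 36]
    Split: [50, 18] -> [50] and [18]
    Merge: [50] + [18] -> [18, 50]
  Merge: [13, 36] + [18, 50] -> [13, 18, 36, 50]
Merge: [7, 39, 44, 50] + [13, 18, 36, 50] -> [7, 13, 18, 36, 39, 44, 50, 50]

Final sorted array: [7, 13, 18, 36, 39, 44, 50, 50]

The merge sort proceeds by recursively splitting the array and merging sorted halves.
After all merges, the sorted array is [7, 13, 18, 36, 39, 44, 50, 50].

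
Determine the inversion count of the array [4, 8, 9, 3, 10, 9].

Finding inversions in [4, 8, 9, 3, 10, 9]:

(0, 3): arr[0]=4 > arr[3]=3
(1, 3): arr[1]=8 > arr[3]=3
(2, 3): arr[2]=9 > arr[3]=3
(4, 5): arr[4]=10 > arr[5]=9

Total inversions: 4

The array has 4 inversion(s): (0,3), (1,3), (2,3), (4,5). Each pair (i,j) satisfies i < j and arr[i] > arr[j].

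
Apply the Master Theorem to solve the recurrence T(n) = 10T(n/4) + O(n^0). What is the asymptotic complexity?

Master Theorem for T(n) = 10T(n/4) + O(n^0):

a = 10, b = 4, c = 0
log_b(a) = log_4(10) = 1.6610

Case 1: c = 0 < log_4(10) = 1.6610
T(n) = O(n^(log_4 10))

For T(n) = 10T(n/4) + O(n^0): log_4(10) = 1.6610. This is Case 1 of the Master Theorem (c < log_b(a), work dominated by leaves), giving O(n^(log_4 10)).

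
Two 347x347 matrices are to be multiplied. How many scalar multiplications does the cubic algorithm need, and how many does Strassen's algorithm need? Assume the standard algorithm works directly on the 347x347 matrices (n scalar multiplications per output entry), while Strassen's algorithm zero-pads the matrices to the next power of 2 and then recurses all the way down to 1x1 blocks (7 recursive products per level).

Matrix multiplication for 347x347 matrices:

Strassen's algorithm requires power-of-2 dimensions. Pad 347x347 to 512x512 (next power of 2).

Standard algorithm: 347^3 = 41781923 multiplications
Strassen's algorithm: 7^(log2(512)) = 7^9 = 40353607 multiplications
Savings: 41781923 - 40353607 = 1428316 multiplications

Standard: 41781923 multiplications (347^3). Strassen: 40353607 multiplications (7^9, after padding to 512x512). Strassen reduces 8 recursive multiplications to 7 at each level.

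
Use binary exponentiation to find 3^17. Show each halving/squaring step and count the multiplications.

Computing 3^17 by squaring (build up from 3^1; each line after the first costs one multiplication):

3^1 = 3
3^2 = (3^1)^2 = 3^2 = 9
3^4 = (3^2)^2 = 9^2 = 81
3^8 = (3^4)^2 = 81^2 = 6561
3^16 = (3^8)^2 = 6561^2 = 43046721
3^17 = 3 * 3^16 = 3 * 43046721 = 129140163

Result: 129140163
Multiplications needed: 5 (5 lines after 3^1)

3^17 = 129140163. Using exponentiation by squaring, this requires 5 multiplications. The key idea: if the exponent is even, square the half-power; if odd, multiply by the base once.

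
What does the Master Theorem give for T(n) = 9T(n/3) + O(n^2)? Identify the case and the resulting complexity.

Master Theorem for T(n) = 9T(n/3) + O(n^2):

a = 9, b = 3, c = 2
log_b(a) = log_3(9) = 2.0000

Case 2: c = 2 = log_3(9) = 2.0000
T(n) = O(n^2 log n) = O(n^2 log n)

For T(n) = 9T(n/3) + O(n^2): log_3(9) = 2.0000. This is Case 2 of the Master Theorem (c = log_b(a), equal work at all levels), giving O(n^2 log n).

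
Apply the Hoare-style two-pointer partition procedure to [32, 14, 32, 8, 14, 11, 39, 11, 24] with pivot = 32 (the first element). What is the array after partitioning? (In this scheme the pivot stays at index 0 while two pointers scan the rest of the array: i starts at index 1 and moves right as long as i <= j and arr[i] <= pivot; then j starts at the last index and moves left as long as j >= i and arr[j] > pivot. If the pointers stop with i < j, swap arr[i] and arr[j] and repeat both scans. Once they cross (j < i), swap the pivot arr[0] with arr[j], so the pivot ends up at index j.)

Hoare-style two-pointer partition with pivot = 32:

Initial array: [32, 14, 32, 8, 14, 11, 39, 11, 24]

Pointers start at i = 1, j = 8.
i stops at index 6 (arr[6]=39 > 32), j stops at index 8 (arr[8]=24 <= 32): swap arr[6] and arr[8], array becomes [32, 14, 32, 8, 14, 11, 24, 11, 39]
i ends at 8, j ends at 7: the pointers have crossed (j < i), so scanning stops.

Swap pivot arr[0] with arr[7] to place pivot at position 7: [11, 14, 32, 8, 14, 11, 24, 32, 39]
Pivot position: 7

After partitioning with pivot 32, the array becomes [11, 14, 32, 8, 14, 11, 24, 32, 39]. The pivot is placed at index 7. All elements to the left of the pivot are <= 32, and all elements to the right are > 32.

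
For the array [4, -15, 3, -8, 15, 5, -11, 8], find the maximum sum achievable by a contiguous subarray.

Using Kadane's algorithm on [4, -15, 3, -8, 15, 5, -11, 8]:

Scanning through the array:
Position 1 (value -15): max_ending_here = -11, max_so_far = 4
Position 2 (value 3): max_ending_here = 3, max_so_far = 4
Position 3 (value -8): max_ending_here = -5, max_so_far = 4
Position 4 (value 15): max_ending_here = 15, max_so_far = 15
Position 5 (value 5): max_ending_here = 20, max_so_far = 20
Position 6 (value -11): max_ending_here = 9, max_so_far = 20
Position 7 (value 8): max_ending_here = 17, max_so_far = 20

Maximum subarray: [15, 5]
Maximum sum: 20

The maximum subarray is [15, 5] with sum 20. This subarray runs from index 4 to index 5.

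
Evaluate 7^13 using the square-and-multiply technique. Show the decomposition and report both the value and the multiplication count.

Computing 7^13 by squaring (build up from 7^1; each line after the first costs one multiplication):

7^1 = 7
7^2 = (7^1)^2 = 7^2 = 49
7^3 = 7 * 7^2 = 7 * 49 = 343
7^6 = (7^3)^2 = 343^2 = 117649
7^12 = (7^6)^2 = 117649^2 = 13841287201
7^13 = 7 * 7^12 = 7 * 13841287201 = 96889010407

Result: 96889010407
Multiplications needed: 5 (5 lines after 7^1)

7^13 = 96889010407. Using exponentiation by squaring, this requires 5 multiplications. The key idea: if the exponent is even, square the half-power; if odd, multiply by the base once.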